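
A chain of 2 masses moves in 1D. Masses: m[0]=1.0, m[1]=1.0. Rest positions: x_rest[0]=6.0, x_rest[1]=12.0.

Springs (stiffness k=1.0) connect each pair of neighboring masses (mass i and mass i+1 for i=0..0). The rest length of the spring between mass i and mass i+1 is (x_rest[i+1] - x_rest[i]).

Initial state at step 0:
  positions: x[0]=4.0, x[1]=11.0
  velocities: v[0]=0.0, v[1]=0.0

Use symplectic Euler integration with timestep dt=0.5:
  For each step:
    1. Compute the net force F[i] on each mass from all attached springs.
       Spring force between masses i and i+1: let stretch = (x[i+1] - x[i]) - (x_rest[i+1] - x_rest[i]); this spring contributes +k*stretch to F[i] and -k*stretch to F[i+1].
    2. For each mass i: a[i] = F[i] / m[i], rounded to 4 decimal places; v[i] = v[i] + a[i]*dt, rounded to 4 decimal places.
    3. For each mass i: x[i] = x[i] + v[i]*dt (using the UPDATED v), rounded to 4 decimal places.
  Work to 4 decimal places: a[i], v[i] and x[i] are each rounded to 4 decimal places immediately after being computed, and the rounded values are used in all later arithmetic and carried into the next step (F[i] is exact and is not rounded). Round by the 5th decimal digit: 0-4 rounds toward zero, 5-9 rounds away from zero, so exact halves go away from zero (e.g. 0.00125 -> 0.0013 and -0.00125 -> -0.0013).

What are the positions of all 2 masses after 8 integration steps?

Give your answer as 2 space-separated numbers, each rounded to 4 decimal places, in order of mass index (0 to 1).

Answer: 3.9707 11.0295

Derivation:
Step 0: x=[4.0000 11.0000] v=[0.0000 0.0000]
Step 1: x=[4.2500 10.7500] v=[0.5000 -0.5000]
Step 2: x=[4.6250 10.3750] v=[0.7500 -0.7500]
Step 3: x=[4.9375 10.0625] v=[0.6250 -0.6250]
Step 4: x=[5.0313 9.9688] v=[0.1875 -0.1875]
Step 5: x=[4.8594 10.1407] v=[-0.3438 0.3438]
Step 6: x=[4.5078 10.4923] v=[-0.7032 0.7032]
Step 7: x=[4.1523 10.8478] v=[-0.7110 0.7110]
Step 8: x=[3.9707 11.0295] v=[-0.3633 0.3633]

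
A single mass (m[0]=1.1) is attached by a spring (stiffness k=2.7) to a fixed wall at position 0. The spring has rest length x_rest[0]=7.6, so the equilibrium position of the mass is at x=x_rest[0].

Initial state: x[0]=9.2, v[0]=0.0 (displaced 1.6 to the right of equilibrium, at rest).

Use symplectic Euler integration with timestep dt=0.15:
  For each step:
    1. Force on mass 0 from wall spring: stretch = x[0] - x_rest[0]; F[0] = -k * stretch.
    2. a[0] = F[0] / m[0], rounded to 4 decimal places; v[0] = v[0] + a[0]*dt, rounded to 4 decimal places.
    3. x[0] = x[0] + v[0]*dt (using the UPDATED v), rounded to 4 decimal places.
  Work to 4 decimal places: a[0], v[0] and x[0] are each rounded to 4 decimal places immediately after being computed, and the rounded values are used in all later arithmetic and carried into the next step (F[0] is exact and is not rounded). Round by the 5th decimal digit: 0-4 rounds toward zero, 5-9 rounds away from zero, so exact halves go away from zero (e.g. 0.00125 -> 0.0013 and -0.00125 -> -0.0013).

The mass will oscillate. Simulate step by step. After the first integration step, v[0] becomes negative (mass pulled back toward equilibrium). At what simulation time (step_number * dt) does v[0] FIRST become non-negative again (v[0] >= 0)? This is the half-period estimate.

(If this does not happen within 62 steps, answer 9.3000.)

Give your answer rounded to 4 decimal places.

Answer: 2.1000

Derivation:
Step 0: x=[9.2000] v=[0.0000]
Step 1: x=[9.1116] v=[-0.5891]
Step 2: x=[8.9398] v=[-1.1456]
Step 3: x=[8.6940] v=[-1.6389]
Step 4: x=[8.3877] v=[-2.0417]
Step 5: x=[8.0379] v=[-2.3317]
Step 6: x=[7.6640] v=[-2.4929]
Step 7: x=[7.2865] v=[-2.5165]
Step 8: x=[6.9263] v=[-2.4011]
Step 9: x=[6.6033] v=[-2.1531]
Step 10: x=[6.3354] v=[-1.7861]
Step 11: x=[6.1373] v=[-1.3205]
Step 12: x=[6.0200] v=[-0.7820]
Step 13: x=[5.9900] v=[-0.2003]
Step 14: x=[6.0489] v=[0.3925]
First v>=0 after going negative at step 14, time=2.1000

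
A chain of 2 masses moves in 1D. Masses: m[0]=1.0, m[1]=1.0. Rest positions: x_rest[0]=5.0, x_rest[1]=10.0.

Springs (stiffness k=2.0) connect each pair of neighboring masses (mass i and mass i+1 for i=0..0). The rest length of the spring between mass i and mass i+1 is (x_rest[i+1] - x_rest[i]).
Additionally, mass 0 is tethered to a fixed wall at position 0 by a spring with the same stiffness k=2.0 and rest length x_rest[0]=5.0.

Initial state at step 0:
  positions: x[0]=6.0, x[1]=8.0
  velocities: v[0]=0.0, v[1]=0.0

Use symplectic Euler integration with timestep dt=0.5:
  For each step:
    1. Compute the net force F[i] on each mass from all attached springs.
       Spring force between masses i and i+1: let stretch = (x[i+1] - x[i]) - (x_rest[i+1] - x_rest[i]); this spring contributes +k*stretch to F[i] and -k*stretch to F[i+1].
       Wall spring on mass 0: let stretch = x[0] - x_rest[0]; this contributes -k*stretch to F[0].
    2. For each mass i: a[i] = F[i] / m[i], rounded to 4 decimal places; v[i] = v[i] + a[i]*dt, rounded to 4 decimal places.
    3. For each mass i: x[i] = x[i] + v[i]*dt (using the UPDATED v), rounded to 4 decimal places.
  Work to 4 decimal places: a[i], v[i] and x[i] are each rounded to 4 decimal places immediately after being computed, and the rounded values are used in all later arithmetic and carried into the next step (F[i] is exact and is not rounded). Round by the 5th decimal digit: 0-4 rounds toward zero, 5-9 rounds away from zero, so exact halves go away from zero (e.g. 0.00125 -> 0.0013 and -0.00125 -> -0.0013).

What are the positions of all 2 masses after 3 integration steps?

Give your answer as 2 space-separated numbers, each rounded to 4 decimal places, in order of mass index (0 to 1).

Answer: 4.1250 10.5000

Derivation:
Step 0: x=[6.0000 8.0000] v=[0.0000 0.0000]
Step 1: x=[4.0000 9.5000] v=[-4.0000 3.0000]
Step 2: x=[2.7500 10.7500] v=[-2.5000 2.5000]
Step 3: x=[4.1250 10.5000] v=[2.7500 -0.5000]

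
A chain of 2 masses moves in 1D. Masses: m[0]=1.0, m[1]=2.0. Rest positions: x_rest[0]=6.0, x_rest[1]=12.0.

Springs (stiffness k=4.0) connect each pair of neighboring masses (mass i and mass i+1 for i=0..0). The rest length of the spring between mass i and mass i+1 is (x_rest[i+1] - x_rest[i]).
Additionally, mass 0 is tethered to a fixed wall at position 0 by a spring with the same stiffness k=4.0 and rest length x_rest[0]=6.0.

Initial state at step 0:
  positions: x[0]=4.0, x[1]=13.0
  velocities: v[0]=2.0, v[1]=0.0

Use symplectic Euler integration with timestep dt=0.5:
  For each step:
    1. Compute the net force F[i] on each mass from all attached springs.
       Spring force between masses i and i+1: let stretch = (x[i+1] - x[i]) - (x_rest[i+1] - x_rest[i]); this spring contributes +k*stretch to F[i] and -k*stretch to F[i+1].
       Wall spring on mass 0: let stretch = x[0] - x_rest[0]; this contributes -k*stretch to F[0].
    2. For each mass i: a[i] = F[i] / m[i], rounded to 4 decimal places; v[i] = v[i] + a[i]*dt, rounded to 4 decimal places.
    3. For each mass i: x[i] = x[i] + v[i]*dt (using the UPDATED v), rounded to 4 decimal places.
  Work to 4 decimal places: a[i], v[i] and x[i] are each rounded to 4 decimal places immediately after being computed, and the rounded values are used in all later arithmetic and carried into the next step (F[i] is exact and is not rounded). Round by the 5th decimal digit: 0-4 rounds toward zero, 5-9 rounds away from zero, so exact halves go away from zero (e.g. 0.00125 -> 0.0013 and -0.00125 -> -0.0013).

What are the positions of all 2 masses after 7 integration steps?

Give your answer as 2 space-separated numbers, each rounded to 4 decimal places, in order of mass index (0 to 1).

Answer: 2.0157 12.6016

Derivation:
Step 0: x=[4.0000 13.0000] v=[2.0000 0.0000]
Step 1: x=[10.0000 11.5000] v=[12.0000 -3.0000]
Step 2: x=[7.5000 12.2500] v=[-5.0000 1.5000]
Step 3: x=[2.2500 13.6250] v=[-10.5000 2.7500]
Step 4: x=[6.1250 12.3125] v=[7.7500 -2.6250]
Step 5: x=[10.0625 10.9063] v=[7.8750 -2.8125]
Step 6: x=[4.7813 12.0782] v=[-10.5624 2.3437]
Step 7: x=[2.0157 12.6016] v=[-5.5312 1.0468]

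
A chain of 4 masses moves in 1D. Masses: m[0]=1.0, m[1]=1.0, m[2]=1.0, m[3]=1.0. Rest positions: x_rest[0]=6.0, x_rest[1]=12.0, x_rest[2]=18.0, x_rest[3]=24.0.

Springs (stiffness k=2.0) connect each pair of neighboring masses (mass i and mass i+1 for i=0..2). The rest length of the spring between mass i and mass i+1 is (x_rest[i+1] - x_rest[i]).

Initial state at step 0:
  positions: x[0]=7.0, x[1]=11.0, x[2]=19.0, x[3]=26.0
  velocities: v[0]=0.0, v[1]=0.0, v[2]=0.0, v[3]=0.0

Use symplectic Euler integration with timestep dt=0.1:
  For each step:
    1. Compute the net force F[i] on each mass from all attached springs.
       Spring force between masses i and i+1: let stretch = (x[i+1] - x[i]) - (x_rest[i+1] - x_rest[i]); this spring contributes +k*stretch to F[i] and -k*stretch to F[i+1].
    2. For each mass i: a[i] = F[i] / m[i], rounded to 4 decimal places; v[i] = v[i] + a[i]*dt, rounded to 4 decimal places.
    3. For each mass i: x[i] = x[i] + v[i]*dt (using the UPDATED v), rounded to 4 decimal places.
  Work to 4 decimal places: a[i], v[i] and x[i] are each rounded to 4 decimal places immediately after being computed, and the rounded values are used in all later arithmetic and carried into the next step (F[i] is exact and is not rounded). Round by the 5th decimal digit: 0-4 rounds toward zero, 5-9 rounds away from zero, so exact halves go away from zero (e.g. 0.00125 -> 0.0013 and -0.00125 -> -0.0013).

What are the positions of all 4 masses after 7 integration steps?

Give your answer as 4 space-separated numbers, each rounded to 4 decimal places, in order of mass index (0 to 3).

Answer: 6.1552 12.7384 18.6587 25.4477

Derivation:
Step 0: x=[7.0000 11.0000 19.0000 26.0000] v=[0.0000 0.0000 0.0000 0.0000]
Step 1: x=[6.9600 11.0800 18.9800 25.9800] v=[-0.4000 0.8000 -0.2000 -0.2000]
Step 2: x=[6.8824 11.2356 18.9420 25.9400] v=[-0.7760 1.5560 -0.3800 -0.4000]
Step 3: x=[6.7719 11.4583 18.8898 25.8800] v=[-1.1054 2.2266 -0.5217 -0.5996]
Step 4: x=[6.6351 11.7359 18.8288 25.8002] v=[-1.3681 2.7756 -0.6100 -0.7976]
Step 5: x=[6.4803 12.0533 18.7654 25.7010] v=[-1.5479 3.1740 -0.6343 -0.9919]
Step 6: x=[6.3170 12.3935 18.7064 25.5831] v=[-1.6333 3.4018 -0.5896 -1.1790]
Step 7: x=[6.1552 12.7384 18.6587 25.4477] v=[-1.6180 3.4491 -0.4768 -1.3543]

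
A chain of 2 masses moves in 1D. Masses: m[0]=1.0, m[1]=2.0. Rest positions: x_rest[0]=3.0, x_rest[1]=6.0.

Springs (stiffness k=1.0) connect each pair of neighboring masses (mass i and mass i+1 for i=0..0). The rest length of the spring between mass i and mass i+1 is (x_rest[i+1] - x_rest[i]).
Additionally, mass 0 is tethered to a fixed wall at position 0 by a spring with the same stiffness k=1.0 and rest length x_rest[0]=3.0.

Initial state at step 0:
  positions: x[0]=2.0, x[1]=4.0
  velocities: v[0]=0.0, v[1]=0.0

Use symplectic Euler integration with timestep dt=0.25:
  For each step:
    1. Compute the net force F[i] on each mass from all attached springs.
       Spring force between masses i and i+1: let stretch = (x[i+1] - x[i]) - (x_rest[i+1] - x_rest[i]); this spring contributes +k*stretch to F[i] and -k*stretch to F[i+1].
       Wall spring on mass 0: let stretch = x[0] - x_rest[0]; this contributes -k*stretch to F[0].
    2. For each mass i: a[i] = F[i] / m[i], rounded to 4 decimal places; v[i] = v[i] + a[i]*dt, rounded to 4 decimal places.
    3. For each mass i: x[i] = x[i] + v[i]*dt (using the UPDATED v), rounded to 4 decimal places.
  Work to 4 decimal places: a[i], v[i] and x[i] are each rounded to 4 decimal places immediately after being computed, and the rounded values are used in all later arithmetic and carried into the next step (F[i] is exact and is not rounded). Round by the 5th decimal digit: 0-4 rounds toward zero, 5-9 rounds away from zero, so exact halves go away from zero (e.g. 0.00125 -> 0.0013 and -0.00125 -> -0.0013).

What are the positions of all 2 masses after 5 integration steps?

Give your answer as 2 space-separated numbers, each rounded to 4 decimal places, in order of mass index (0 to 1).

Step 0: x=[2.0000 4.0000] v=[0.0000 0.0000]
Step 1: x=[2.0000 4.0313] v=[0.0000 0.1250]
Step 2: x=[2.0020 4.0928] v=[0.0078 0.2461]
Step 3: x=[2.0095 4.1828] v=[0.0300 0.3598]
Step 4: x=[2.0273 4.2986] v=[0.0710 0.4632]
Step 5: x=[2.0603 4.4372] v=[0.1320 0.5543]

Answer: 2.0603 4.4372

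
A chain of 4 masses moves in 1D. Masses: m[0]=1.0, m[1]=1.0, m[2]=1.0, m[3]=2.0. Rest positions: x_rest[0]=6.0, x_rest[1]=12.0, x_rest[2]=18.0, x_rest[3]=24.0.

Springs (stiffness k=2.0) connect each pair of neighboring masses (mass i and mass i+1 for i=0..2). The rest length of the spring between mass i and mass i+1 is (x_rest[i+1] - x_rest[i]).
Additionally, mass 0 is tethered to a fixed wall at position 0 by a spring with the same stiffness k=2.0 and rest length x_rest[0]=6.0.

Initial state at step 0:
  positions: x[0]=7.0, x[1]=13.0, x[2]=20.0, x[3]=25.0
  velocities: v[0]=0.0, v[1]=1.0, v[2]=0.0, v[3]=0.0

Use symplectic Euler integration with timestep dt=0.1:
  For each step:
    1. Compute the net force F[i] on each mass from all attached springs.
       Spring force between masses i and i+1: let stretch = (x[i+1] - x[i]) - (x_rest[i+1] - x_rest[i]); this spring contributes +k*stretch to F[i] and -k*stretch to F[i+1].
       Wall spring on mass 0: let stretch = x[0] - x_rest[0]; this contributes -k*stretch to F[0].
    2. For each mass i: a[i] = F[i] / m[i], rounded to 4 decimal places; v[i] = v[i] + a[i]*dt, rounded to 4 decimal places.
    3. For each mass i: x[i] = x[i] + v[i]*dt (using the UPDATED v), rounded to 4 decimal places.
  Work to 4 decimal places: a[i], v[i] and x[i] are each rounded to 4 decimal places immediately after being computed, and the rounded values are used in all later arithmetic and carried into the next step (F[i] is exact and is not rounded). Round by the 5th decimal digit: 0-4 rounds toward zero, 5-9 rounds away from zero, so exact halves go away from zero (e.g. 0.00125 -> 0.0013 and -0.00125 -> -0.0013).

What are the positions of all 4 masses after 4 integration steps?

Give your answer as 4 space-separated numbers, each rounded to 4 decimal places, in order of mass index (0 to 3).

Step 0: x=[7.0000 13.0000 20.0000 25.0000] v=[0.0000 1.0000 0.0000 0.0000]
Step 1: x=[6.9800 13.1200 19.9600 25.0100] v=[-0.2000 1.2000 -0.4000 0.1000]
Step 2: x=[6.9432 13.2540 19.8842 25.0295] v=[-0.3680 1.3400 -0.7580 0.1950]
Step 3: x=[6.8938 13.3944 19.7787 25.0576] v=[-0.4945 1.4039 -1.0550 0.2805]
Step 4: x=[6.8365 13.5325 19.6511 25.0929] v=[-0.5731 1.3806 -1.2761 0.3526]

Answer: 6.8365 13.5325 19.6511 25.0929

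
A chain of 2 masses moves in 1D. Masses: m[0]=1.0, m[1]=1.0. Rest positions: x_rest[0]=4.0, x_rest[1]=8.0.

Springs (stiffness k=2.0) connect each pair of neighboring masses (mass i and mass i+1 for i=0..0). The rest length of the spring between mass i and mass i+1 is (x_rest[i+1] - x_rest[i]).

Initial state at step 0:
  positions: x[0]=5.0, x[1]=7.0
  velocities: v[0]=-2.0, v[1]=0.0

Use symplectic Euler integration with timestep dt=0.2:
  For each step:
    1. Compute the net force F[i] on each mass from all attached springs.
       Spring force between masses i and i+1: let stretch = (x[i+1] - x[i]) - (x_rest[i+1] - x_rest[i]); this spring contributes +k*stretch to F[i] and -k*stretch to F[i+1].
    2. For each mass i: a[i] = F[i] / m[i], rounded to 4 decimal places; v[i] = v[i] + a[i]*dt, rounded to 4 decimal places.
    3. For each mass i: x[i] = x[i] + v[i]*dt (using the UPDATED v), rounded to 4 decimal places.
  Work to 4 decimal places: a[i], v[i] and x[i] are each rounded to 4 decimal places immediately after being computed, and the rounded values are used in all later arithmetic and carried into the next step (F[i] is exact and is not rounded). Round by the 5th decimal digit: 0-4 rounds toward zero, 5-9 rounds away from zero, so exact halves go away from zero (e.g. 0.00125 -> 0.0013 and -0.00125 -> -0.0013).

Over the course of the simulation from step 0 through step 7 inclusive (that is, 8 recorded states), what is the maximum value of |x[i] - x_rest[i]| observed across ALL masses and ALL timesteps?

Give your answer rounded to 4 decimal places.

Step 0: x=[5.0000 7.0000] v=[-2.0000 0.0000]
Step 1: x=[4.4400 7.1600] v=[-2.8000 0.8000]
Step 2: x=[3.7776 7.4224] v=[-3.3120 1.3120]
Step 3: x=[3.0868 7.7132] v=[-3.4541 1.4541]
Step 4: x=[2.4461 7.9539] v=[-3.2035 1.2035]
Step 5: x=[1.9260 8.0740] v=[-2.6004 0.6004]
Step 6: x=[1.5778 8.0222] v=[-1.7412 -0.2588]
Step 7: x=[1.4251 7.7749] v=[-0.7634 -1.2366]
Max displacement = 2.5749

Answer: 2.5749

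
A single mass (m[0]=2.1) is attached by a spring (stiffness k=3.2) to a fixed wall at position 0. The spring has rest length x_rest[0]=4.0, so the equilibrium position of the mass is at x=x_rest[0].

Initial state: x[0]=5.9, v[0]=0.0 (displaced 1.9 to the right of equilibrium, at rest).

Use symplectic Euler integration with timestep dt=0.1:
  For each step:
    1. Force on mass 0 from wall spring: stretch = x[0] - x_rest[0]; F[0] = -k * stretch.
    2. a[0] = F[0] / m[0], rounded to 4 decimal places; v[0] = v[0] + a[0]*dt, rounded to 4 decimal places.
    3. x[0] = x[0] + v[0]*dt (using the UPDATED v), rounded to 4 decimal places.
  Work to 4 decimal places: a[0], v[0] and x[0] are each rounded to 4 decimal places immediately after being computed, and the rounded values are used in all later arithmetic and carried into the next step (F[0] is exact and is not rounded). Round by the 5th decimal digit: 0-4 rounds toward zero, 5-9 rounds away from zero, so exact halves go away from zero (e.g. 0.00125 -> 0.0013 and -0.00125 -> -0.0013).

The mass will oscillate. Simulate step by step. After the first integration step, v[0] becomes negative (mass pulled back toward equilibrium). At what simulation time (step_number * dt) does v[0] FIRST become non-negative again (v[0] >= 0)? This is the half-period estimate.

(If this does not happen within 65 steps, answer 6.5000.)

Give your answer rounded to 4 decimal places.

Answer: 2.6000

Derivation:
Step 0: x=[5.9000] v=[0.0000]
Step 1: x=[5.8711] v=[-0.2895]
Step 2: x=[5.8136] v=[-0.5746]
Step 3: x=[5.7285] v=[-0.8510]
Step 4: x=[5.6171] v=[-1.1144]
Step 5: x=[5.4810] v=[-1.3608]
Step 6: x=[5.3224] v=[-1.5865]
Step 7: x=[5.1436] v=[-1.7880]
Step 8: x=[4.9474] v=[-1.9623]
Step 9: x=[4.7367] v=[-2.1067]
Step 10: x=[4.5148] v=[-2.2190]
Step 11: x=[4.2851] v=[-2.2975]
Step 12: x=[4.0510] v=[-2.3409]
Step 13: x=[3.8161] v=[-2.3487]
Step 14: x=[3.5840] v=[-2.3207]
Step 15: x=[3.3583] v=[-2.2573]
Step 16: x=[3.1424] v=[-2.1595]
Step 17: x=[2.9395] v=[-2.0288]
Step 18: x=[2.7528] v=[-1.8672]
Step 19: x=[2.5851] v=[-1.6772]
Step 20: x=[2.4389] v=[-1.4616]
Step 21: x=[2.3165] v=[-1.2237]
Step 22: x=[2.2198] v=[-0.9672]
Step 23: x=[2.1502] v=[-0.6959]
Step 24: x=[2.1088] v=[-0.4140]
Step 25: x=[2.0962] v=[-0.1258]
Step 26: x=[2.1126] v=[0.1643]
First v>=0 after going negative at step 26, time=2.6000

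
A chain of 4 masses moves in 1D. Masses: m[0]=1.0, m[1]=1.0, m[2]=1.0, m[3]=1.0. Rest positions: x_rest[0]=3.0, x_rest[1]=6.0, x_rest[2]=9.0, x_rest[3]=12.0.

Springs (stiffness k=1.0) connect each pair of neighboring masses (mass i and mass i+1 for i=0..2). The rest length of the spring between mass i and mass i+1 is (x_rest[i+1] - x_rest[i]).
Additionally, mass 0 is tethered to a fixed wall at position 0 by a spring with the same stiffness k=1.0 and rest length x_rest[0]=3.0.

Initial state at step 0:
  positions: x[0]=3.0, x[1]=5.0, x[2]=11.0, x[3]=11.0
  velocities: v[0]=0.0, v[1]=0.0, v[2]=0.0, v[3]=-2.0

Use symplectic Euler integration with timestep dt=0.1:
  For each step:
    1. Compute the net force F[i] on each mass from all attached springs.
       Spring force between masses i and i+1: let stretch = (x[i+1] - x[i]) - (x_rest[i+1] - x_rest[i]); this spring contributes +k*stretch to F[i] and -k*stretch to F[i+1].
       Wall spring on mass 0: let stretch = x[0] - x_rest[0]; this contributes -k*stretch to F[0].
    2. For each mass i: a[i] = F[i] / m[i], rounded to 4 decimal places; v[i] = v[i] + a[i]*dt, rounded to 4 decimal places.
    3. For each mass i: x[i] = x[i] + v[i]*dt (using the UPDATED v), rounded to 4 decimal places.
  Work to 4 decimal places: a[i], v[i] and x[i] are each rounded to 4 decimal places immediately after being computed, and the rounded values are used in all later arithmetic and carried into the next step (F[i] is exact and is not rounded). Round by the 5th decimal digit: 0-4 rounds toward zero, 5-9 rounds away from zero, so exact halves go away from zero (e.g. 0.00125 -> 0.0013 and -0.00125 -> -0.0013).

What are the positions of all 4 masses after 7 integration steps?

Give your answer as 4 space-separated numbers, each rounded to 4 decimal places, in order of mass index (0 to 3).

Answer: 2.7900 5.9399 9.4421 10.4395

Derivation:
Step 0: x=[3.0000 5.0000 11.0000 11.0000] v=[0.0000 0.0000 0.0000 -2.0000]
Step 1: x=[2.9900 5.0400 10.9400 10.8300] v=[-0.1000 0.4000 -0.6000 -1.7000]
Step 2: x=[2.9706 5.1185 10.8199 10.6911] v=[-0.1940 0.7850 -1.2010 -1.3890]
Step 3: x=[2.9430 5.2325 10.6415 10.5835] v=[-0.2763 1.1404 -1.7840 -1.0761]
Step 4: x=[2.9088 5.3777 10.4084 10.5065] v=[-0.3417 1.4524 -2.3307 -0.7703]
Step 5: x=[2.8702 5.5486 10.1260 10.4585] v=[-0.3857 1.7086 -2.8240 -0.4801]
Step 6: x=[2.8297 5.7385 9.8012 10.4372] v=[-0.4049 1.8985 -3.2485 -0.2134]
Step 7: x=[2.7900 5.9399 9.4421 10.4395] v=[-0.3970 2.0139 -3.5912 0.0230]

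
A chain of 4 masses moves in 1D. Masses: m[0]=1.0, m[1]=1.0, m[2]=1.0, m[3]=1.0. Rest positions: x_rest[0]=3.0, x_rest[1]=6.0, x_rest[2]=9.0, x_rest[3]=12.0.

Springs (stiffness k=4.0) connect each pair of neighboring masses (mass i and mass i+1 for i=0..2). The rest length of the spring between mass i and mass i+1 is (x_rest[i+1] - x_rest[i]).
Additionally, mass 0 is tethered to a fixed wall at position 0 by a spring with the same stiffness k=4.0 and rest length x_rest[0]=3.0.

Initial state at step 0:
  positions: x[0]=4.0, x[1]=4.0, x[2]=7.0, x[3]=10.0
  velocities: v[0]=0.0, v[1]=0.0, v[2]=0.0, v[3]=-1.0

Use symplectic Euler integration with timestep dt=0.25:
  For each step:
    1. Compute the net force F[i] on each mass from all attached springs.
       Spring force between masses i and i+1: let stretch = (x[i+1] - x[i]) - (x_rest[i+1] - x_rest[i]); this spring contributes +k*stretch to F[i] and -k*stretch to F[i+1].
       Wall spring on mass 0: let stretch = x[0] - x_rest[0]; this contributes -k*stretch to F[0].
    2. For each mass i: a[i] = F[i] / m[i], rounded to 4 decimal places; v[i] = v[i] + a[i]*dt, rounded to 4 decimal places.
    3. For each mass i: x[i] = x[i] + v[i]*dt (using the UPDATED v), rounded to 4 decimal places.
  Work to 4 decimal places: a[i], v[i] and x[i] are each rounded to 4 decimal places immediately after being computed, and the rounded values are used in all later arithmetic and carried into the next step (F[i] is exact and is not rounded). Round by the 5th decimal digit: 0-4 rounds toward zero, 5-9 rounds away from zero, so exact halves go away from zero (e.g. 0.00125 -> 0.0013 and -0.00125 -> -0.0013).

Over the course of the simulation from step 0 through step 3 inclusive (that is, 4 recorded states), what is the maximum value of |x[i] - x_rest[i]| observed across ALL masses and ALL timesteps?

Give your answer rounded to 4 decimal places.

Answer: 2.4844

Derivation:
Step 0: x=[4.0000 4.0000 7.0000 10.0000] v=[0.0000 0.0000 0.0000 -1.0000]
Step 1: x=[3.0000 4.7500 7.0000 9.7500] v=[-4.0000 3.0000 0.0000 -1.0000]
Step 2: x=[1.6875 5.6250 7.1250 9.5625] v=[-5.2500 3.5000 0.5000 -0.7500]
Step 3: x=[0.9375 5.8906 7.4844 9.5156] v=[-3.0000 1.0625 1.4375 -0.1875]
Max displacement = 2.4844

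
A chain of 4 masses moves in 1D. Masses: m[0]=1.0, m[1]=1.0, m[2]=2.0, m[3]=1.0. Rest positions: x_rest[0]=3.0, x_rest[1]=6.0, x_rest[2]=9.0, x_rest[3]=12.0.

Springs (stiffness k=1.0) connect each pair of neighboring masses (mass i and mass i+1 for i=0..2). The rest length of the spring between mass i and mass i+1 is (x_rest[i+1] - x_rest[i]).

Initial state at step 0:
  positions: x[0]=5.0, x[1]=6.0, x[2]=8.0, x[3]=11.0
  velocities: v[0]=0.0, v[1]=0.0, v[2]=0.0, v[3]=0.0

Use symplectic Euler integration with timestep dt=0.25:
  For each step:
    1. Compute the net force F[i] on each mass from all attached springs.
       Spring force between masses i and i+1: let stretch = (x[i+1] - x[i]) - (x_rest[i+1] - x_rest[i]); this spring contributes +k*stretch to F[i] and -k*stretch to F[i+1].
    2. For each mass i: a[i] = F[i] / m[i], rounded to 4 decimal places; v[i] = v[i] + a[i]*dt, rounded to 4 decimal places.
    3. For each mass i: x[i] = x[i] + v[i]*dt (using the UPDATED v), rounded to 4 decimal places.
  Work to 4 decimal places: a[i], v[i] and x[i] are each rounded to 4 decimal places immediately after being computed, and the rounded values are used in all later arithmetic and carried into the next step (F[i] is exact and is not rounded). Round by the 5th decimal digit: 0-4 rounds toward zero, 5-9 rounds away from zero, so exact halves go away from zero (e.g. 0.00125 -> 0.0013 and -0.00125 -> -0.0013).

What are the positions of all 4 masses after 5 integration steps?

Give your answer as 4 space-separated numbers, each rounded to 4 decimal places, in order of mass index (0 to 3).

Answer: 3.4929 6.5236 8.4594 11.0649

Derivation:
Step 0: x=[5.0000 6.0000 8.0000 11.0000] v=[0.0000 0.0000 0.0000 0.0000]
Step 1: x=[4.8750 6.0625 8.0313 11.0000] v=[-0.5000 0.2500 0.1250 0.0000]
Step 2: x=[4.6367 6.1738 8.0938 11.0020] v=[-0.9531 0.4453 0.2500 0.0078]
Step 3: x=[4.3070 6.3091 8.1872 11.0097] v=[-1.3188 0.5410 0.3735 0.0308]
Step 4: x=[3.9149 6.4366 8.3101 11.0285] v=[-1.5683 0.5100 0.4916 0.0752]
Step 5: x=[3.4929 6.5236 8.4594 11.0649] v=[-1.6879 0.3480 0.5972 0.1456]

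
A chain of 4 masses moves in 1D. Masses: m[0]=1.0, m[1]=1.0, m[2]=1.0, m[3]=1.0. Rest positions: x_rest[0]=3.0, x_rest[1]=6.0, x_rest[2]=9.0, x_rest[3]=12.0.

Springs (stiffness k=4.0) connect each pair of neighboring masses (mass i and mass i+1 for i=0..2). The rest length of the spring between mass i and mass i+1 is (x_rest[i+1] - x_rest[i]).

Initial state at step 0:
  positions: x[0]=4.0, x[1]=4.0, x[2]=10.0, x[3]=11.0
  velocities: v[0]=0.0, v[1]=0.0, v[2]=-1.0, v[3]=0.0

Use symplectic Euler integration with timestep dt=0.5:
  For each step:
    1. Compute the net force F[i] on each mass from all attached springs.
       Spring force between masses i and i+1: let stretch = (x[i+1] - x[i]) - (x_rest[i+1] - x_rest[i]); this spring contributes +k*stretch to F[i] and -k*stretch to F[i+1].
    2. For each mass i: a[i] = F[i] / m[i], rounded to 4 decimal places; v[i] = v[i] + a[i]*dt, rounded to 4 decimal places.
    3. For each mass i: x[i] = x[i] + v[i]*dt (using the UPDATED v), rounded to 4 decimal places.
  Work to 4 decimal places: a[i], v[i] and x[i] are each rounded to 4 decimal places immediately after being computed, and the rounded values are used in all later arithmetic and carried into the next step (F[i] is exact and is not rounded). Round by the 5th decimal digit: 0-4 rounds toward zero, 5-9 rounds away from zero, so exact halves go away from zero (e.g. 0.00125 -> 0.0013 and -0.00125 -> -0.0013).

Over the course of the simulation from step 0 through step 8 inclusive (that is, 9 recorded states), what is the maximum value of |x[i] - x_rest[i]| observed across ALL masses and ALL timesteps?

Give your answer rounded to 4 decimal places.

Answer: 5.0000

Derivation:
Step 0: x=[4.0000 4.0000 10.0000 11.0000] v=[0.0000 0.0000 -1.0000 0.0000]
Step 1: x=[1.0000 10.0000 4.5000 13.0000] v=[-6.0000 12.0000 -11.0000 4.0000]
Step 2: x=[4.0000 1.5000 13.0000 9.5000] v=[6.0000 -17.0000 17.0000 -7.0000]
Step 3: x=[1.5000 7.0000 6.5000 12.5000] v=[-5.0000 11.0000 -13.0000 6.0000]
Step 4: x=[1.5000 6.5000 6.5000 12.5000] v=[0.0000 -1.0000 0.0000 0.0000]
Step 5: x=[3.5000 1.0000 12.5000 9.5000] v=[4.0000 -11.0000 12.0000 -6.0000]
Step 6: x=[0.0000 9.5000 4.0000 12.5000] v=[-7.0000 17.0000 -17.0000 6.0000]
Step 7: x=[3.0000 3.0000 9.5000 10.0000] v=[6.0000 -13.0000 11.0000 -5.0000]
Step 8: x=[3.0000 3.0000 9.0000 10.0000] v=[0.0000 0.0000 -1.0000 0.0000]
Max displacement = 5.0000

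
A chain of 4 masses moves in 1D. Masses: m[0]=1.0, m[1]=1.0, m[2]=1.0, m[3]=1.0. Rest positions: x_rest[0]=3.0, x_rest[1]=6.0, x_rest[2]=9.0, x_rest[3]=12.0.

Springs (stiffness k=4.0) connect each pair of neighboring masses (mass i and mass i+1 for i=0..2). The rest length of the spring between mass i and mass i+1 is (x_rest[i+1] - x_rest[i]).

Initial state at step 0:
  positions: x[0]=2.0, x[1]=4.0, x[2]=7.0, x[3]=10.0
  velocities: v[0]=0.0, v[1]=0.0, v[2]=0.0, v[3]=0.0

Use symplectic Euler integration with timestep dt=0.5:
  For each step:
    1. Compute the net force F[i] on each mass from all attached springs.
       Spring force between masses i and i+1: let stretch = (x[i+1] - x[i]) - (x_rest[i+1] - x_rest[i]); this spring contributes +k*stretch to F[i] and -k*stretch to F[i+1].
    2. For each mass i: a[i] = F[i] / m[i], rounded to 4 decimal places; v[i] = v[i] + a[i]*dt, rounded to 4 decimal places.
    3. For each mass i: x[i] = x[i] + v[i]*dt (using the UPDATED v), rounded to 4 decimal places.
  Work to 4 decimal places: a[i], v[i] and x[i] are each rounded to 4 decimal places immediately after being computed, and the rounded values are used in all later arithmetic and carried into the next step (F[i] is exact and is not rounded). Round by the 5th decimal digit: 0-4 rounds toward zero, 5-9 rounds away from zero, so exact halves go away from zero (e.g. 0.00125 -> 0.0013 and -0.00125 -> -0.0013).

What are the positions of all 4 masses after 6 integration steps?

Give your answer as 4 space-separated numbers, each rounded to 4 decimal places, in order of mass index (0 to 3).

Step 0: x=[2.0000 4.0000 7.0000 10.0000] v=[0.0000 0.0000 0.0000 0.0000]
Step 1: x=[1.0000 5.0000 7.0000 10.0000] v=[-2.0000 2.0000 0.0000 0.0000]
Step 2: x=[1.0000 4.0000 8.0000 10.0000] v=[0.0000 -2.0000 2.0000 0.0000]
Step 3: x=[1.0000 4.0000 7.0000 11.0000] v=[0.0000 0.0000 -2.0000 2.0000]
Step 4: x=[1.0000 4.0000 7.0000 11.0000] v=[0.0000 0.0000 0.0000 0.0000]
Step 5: x=[1.0000 4.0000 8.0000 10.0000] v=[0.0000 0.0000 2.0000 -2.0000]
Step 6: x=[1.0000 5.0000 7.0000 10.0000] v=[0.0000 2.0000 -2.0000 0.0000]

Answer: 1.0000 5.0000 7.0000 10.0000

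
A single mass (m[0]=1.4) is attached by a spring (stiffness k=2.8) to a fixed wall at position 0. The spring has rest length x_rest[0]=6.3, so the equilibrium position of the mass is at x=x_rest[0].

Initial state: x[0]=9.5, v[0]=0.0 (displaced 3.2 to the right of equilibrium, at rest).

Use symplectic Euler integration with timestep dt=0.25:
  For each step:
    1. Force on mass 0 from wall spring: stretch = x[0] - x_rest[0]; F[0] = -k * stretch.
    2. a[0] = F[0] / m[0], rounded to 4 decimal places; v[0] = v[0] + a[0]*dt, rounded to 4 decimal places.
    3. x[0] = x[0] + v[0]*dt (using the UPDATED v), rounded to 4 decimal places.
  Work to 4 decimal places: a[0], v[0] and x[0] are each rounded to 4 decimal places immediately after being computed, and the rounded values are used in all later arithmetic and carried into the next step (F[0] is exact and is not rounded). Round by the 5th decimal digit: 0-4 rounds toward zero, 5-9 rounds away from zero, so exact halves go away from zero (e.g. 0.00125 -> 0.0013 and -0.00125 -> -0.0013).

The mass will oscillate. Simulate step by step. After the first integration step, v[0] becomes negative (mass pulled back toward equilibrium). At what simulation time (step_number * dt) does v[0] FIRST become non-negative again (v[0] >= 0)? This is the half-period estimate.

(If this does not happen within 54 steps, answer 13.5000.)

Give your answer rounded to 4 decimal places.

Step 0: x=[9.5000] v=[0.0000]
Step 1: x=[9.1000] v=[-1.6000]
Step 2: x=[8.3500] v=[-3.0000]
Step 3: x=[7.3438] v=[-4.0250]
Step 4: x=[6.2071] v=[-4.5469]
Step 5: x=[5.0820] v=[-4.5005]
Step 6: x=[4.1091] v=[-3.8915]
Step 7: x=[3.4101] v=[-2.7961]
Step 8: x=[3.0723] v=[-1.3512]
Step 9: x=[3.1380] v=[0.2627]
First v>=0 after going negative at step 9, time=2.2500

Answer: 2.2500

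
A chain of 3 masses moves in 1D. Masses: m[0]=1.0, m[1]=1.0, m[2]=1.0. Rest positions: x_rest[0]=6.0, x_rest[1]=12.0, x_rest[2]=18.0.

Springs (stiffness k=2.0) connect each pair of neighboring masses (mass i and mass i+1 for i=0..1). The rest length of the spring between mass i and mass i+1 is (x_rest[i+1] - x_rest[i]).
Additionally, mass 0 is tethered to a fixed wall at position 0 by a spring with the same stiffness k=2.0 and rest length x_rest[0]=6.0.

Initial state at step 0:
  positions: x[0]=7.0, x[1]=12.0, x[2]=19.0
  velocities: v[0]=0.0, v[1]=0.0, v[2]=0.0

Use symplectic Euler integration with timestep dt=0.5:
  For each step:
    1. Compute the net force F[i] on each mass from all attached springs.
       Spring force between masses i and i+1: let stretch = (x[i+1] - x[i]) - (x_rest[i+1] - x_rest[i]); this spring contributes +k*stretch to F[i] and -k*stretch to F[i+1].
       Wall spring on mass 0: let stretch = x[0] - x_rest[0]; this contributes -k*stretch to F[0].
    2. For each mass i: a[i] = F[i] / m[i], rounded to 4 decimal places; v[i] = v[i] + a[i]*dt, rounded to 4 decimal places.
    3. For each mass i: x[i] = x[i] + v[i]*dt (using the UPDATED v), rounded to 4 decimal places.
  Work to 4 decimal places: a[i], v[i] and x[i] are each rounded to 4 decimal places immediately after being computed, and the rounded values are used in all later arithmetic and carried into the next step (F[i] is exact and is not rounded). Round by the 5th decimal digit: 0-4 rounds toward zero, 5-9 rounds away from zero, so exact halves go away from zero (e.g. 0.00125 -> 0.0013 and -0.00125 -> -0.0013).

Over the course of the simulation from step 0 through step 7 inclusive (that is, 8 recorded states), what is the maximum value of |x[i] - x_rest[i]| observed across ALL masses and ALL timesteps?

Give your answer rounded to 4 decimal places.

Answer: 1.2500

Derivation:
Step 0: x=[7.0000 12.0000 19.0000] v=[0.0000 0.0000 0.0000]
Step 1: x=[6.0000 13.0000 18.5000] v=[-2.0000 2.0000 -1.0000]
Step 2: x=[5.5000 13.2500 18.2500] v=[-1.0000 0.5000 -0.5000]
Step 3: x=[6.1250 12.1250 18.5000] v=[1.2500 -2.2500 0.5000]
Step 4: x=[6.6875 11.1875 18.5625] v=[1.1250 -1.8750 0.1250]
Step 5: x=[6.1563 11.6875 17.9375] v=[-1.0625 1.0000 -1.2500]
Step 6: x=[5.3125 12.5469 17.1875] v=[-1.6876 1.7188 -1.5000]
Step 7: x=[5.4297 12.1094 17.1172] v=[0.2343 -0.8750 -0.1406]
Max displacement = 1.2500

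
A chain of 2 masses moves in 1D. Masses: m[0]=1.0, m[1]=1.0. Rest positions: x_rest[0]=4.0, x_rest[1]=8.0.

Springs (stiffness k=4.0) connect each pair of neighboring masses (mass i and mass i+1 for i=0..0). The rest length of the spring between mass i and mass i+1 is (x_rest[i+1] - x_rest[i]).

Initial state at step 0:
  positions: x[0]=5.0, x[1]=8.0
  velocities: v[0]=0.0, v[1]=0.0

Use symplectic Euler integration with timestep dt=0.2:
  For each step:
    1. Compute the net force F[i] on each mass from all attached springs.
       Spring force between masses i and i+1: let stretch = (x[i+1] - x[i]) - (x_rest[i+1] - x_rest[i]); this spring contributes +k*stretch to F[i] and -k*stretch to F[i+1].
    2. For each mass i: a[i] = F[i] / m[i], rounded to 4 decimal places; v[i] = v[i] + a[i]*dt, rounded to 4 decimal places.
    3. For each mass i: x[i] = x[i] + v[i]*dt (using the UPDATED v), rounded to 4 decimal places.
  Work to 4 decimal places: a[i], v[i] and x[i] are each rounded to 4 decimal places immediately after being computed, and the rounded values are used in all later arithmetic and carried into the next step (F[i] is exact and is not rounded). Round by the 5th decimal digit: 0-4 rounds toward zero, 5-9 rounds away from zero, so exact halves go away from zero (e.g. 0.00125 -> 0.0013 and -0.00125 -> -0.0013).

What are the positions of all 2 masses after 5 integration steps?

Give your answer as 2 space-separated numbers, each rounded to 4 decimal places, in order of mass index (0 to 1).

Answer: 3.9787 9.0213

Derivation:
Step 0: x=[5.0000 8.0000] v=[0.0000 0.0000]
Step 1: x=[4.8400 8.1600] v=[-0.8000 0.8000]
Step 2: x=[4.5712 8.4288] v=[-1.3440 1.3440]
Step 3: x=[4.2796 8.7204] v=[-1.4579 1.4579]
Step 4: x=[4.0585 8.9415] v=[-1.1053 1.1053]
Step 5: x=[3.9787 9.0213] v=[-0.3989 0.3989]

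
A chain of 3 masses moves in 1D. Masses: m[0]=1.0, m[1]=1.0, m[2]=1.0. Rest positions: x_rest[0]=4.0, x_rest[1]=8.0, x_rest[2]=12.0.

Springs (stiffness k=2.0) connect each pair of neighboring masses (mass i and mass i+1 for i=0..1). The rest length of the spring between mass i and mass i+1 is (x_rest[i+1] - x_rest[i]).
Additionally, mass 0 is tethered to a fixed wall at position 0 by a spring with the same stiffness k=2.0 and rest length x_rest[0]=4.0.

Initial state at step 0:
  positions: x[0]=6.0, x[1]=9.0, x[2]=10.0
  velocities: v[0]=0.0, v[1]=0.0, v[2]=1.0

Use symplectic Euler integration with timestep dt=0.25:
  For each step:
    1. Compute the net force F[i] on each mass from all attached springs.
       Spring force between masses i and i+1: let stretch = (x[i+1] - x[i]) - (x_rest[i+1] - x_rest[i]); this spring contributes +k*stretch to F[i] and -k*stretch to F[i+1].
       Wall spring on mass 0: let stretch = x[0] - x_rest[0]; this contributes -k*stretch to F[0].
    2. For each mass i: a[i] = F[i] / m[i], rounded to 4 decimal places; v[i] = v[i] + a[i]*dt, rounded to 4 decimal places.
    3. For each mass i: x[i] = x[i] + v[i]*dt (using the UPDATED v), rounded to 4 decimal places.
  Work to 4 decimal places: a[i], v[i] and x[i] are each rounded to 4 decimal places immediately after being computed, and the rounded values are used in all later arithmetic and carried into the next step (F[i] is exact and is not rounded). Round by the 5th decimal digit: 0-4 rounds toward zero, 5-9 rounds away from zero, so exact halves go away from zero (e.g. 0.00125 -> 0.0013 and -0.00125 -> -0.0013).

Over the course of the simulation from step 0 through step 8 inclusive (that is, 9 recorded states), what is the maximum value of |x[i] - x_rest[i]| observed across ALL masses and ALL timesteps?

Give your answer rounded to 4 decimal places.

Step 0: x=[6.0000 9.0000 10.0000] v=[0.0000 0.0000 1.0000]
Step 1: x=[5.6250 8.7500 10.6250] v=[-1.5000 -1.0000 2.5000]
Step 2: x=[4.9375 8.3438 11.5156] v=[-2.7500 -1.6250 3.5625]
Step 3: x=[4.0586 7.9082 12.5098] v=[-3.5156 -1.7423 3.9766]
Step 4: x=[3.1536 7.5666 13.4288] v=[-3.6201 -1.3663 3.6758]
Step 5: x=[2.4060 7.4062 14.1150] v=[-2.9904 -0.6417 2.7447]
Step 6: x=[1.9827 7.4594 14.4626] v=[-1.6933 0.2126 1.3903]
Step 7: x=[1.9961 7.7034 14.4348] v=[0.0537 0.9759 -0.1113]
Step 8: x=[2.4734 8.0754 14.0656] v=[1.9093 1.4880 -1.4770]
Max displacement = 2.4626

Answer: 2.4626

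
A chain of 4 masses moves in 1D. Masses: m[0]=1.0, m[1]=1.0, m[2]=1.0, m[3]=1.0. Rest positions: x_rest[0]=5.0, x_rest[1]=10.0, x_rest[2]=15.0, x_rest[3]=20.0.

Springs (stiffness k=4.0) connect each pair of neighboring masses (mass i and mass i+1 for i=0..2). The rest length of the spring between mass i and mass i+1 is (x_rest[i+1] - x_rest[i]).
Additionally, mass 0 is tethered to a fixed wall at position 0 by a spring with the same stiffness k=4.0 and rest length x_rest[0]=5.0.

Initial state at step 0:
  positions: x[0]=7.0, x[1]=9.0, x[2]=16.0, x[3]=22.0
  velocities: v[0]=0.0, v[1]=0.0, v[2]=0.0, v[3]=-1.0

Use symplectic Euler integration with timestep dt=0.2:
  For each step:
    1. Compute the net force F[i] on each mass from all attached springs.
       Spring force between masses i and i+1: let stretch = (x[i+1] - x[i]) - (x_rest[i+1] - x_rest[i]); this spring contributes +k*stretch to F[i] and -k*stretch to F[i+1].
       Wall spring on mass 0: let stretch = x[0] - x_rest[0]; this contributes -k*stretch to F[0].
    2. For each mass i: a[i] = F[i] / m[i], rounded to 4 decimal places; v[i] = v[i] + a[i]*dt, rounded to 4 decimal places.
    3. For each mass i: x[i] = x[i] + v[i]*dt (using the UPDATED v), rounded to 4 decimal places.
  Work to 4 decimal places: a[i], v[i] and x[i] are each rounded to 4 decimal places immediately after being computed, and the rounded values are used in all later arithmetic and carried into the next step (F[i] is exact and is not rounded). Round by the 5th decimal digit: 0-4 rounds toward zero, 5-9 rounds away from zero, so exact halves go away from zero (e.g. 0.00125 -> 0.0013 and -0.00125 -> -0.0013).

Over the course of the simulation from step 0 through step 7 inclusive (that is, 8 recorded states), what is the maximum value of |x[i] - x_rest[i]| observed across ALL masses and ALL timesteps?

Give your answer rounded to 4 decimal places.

Step 0: x=[7.0000 9.0000 16.0000 22.0000] v=[0.0000 0.0000 0.0000 -1.0000]
Step 1: x=[6.2000 9.8000 15.8400 21.6400] v=[-4.0000 4.0000 -0.8000 -1.8000]
Step 2: x=[4.9840 10.9904 15.6416 21.1520] v=[-6.0800 5.9520 -0.9920 -2.4400]
Step 3: x=[3.9316 11.9640 15.5807 20.5823] v=[-5.2621 4.8678 -0.3046 -2.8483]
Step 4: x=[3.5353 12.2310 15.7414 20.0124] v=[-1.9815 1.3352 0.8033 -2.8496]
Step 5: x=[3.9647 11.6684 16.0238 19.5591] v=[2.1468 -2.8130 1.4118 -2.2664]
Step 6: x=[4.9923 10.5701 16.1749 19.3402] v=[5.1380 -5.4916 0.7557 -1.0946]
Step 7: x=[6.1136 9.4761 15.9357 19.4148] v=[5.6064 -5.4700 -1.1959 0.3732]
Max displacement = 2.2310

Answer: 2.2310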